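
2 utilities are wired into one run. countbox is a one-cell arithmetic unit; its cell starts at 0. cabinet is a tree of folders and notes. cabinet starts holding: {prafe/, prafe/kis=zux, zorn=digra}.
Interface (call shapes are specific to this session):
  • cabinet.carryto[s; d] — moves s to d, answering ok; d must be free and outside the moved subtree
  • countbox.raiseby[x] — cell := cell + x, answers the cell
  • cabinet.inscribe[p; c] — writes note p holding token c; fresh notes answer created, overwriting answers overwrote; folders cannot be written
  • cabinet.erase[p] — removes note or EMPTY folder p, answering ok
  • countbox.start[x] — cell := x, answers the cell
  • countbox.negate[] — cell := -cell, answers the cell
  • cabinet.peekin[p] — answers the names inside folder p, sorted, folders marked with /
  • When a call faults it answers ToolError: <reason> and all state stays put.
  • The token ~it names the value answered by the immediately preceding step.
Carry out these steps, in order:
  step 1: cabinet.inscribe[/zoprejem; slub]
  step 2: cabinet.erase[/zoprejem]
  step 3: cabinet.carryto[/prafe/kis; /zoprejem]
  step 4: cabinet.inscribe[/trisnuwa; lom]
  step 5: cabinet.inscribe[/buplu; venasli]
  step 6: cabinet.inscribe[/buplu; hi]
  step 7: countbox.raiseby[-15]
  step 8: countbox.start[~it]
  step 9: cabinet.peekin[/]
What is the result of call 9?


Answer: [buplu, prafe/, trisnuwa, zoprejem, zorn]

Derivation:
>>> inscribe p→/zoprejem c→slub
= created
>>> erase p→/zoprejem
= ok
>>> carryto s→/prafe/kis d→/zoprejem
= ok
>>> inscribe p→/trisnuwa c→lom
= created
>>> inscribe p→/buplu c→venasli
= created
>>> inscribe p→/buplu c→hi
= overwrote
>>> raiseby x→-15
= -15
>>> start x→~it
= -15
>>> peekin p→/
= [buplu, prafe/, trisnuwa, zoprejem, zorn]


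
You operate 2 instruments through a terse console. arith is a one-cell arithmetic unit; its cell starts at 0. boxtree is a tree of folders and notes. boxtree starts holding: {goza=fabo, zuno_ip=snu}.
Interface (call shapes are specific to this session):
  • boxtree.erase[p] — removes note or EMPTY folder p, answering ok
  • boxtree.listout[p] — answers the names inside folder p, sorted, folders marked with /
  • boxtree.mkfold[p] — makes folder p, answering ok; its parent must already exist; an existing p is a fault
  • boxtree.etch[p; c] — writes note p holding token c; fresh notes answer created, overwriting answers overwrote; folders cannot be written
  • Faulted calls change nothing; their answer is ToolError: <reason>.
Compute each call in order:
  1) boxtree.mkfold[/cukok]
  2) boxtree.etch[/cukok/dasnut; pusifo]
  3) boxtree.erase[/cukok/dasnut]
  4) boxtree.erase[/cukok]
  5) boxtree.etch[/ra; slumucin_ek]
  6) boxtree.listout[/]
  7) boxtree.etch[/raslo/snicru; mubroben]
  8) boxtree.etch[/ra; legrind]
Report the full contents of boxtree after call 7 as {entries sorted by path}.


Answer: {goza=fabo, ra=slumucin_ek, zuno_ip=snu}

Derivation:
·→ mkfold(p=/cukok)
·← ok
·→ etch(p=/cukok/dasnut, c=pusifo)
·← created
·→ erase(p=/cukok/dasnut)
·← ok
·→ erase(p=/cukok)
·← ok
·→ etch(p=/ra, c=slumucin_ek)
·← created
·→ listout(p=/)
·← [goza, ra, zuno_ip]
·→ etch(p=/raslo/snicru, c=mubroben)
·← ToolError: no parent
·→ etch(p=/ra, c=legrind)
·← overwrote


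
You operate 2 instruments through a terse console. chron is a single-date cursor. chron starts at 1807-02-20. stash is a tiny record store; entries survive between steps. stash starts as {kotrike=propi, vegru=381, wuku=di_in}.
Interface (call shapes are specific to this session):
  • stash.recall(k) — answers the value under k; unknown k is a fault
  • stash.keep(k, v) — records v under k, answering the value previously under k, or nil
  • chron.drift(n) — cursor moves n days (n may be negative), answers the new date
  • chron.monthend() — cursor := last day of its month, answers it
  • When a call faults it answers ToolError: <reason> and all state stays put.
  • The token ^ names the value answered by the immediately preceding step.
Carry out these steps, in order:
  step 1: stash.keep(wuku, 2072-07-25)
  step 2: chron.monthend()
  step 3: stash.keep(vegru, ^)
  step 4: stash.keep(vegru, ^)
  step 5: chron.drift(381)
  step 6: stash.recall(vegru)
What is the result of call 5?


Answer: 1808-03-15

Derivation:
CALL stash.keep[wuku; 2072-07-25]
RET  di_in
CALL chron.monthend[]
RET  1807-02-28
CALL stash.keep[vegru; ^]
RET  381
CALL stash.keep[vegru; ^]
RET  1807-02-28
CALL chron.drift[381]
RET  1808-03-15
CALL stash.recall[vegru]
RET  381


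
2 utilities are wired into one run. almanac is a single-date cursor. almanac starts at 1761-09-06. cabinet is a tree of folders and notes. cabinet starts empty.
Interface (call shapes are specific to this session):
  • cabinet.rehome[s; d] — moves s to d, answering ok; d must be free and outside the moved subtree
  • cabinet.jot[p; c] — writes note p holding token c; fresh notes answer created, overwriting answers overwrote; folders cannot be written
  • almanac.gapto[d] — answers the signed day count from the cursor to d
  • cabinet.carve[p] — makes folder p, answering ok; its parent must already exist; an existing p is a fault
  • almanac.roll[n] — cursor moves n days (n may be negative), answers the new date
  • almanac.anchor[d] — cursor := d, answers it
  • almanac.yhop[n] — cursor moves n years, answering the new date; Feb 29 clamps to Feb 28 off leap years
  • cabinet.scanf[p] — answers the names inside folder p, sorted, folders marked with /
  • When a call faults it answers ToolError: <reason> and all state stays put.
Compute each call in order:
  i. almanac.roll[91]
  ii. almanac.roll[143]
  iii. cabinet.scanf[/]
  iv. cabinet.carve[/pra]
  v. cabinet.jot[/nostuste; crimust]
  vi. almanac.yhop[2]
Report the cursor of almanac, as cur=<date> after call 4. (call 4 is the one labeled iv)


-> almanac.roll(n→91)
<- 1761-12-06
-> almanac.roll(n→143)
<- 1762-04-28
-> cabinet.scanf(p→/)
<- []
-> cabinet.carve(p→/pra)
<- ok
-> cabinet.jot(p→/nostuste, c→crimust)
<- created
-> almanac.yhop(n→2)
<- 1764-04-28

Answer: cur=1762-04-28


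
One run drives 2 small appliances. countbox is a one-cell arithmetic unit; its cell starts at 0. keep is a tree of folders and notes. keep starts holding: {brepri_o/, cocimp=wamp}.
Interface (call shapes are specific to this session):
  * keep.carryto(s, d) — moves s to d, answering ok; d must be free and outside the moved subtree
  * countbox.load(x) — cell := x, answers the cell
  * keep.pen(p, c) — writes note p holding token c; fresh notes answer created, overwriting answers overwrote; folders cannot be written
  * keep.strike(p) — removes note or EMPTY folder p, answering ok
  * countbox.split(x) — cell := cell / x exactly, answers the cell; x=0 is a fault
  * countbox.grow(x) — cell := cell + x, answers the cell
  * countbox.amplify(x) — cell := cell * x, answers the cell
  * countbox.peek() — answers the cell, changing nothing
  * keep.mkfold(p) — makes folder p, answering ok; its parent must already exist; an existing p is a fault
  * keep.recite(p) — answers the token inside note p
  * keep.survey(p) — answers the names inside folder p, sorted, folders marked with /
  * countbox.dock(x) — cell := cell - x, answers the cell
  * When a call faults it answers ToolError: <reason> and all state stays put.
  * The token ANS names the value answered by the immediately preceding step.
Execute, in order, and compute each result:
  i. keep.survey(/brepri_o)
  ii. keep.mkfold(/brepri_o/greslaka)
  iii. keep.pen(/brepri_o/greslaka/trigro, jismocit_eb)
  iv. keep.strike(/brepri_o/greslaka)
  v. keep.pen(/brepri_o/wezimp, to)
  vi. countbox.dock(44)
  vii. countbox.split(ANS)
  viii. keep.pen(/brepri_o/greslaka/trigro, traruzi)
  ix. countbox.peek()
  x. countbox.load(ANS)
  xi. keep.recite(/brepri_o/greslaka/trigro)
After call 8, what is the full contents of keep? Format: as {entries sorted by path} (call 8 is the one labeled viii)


Answer: {brepri_o/, brepri_o/greslaka/, brepri_o/greslaka/trigro=traruzi, brepri_o/wezimp=to, cocimp=wamp}

Derivation:
Using survey(/brepri_o), and observe [].
I try mkfold(/brepri_o/greslaka): ok.
Invoking pen(/brepri_o/greslaka/trigro, jismocit_eb), → created.
Calling strike(/brepri_o/greslaka), — result: ToolError: not empty.
Using pen(/brepri_o/wezimp, to), → created.
Next I call dock(44), which returns -44.
Invoking split(ANS), giving 1.
I use pen(/brepri_o/greslaka/trigro, traruzi), and observe overwrote.
I run peek, and see 1.
Now I run load(ANS), and get 1.
Now I run recite(/brepri_o/greslaka/trigro), → traruzi.


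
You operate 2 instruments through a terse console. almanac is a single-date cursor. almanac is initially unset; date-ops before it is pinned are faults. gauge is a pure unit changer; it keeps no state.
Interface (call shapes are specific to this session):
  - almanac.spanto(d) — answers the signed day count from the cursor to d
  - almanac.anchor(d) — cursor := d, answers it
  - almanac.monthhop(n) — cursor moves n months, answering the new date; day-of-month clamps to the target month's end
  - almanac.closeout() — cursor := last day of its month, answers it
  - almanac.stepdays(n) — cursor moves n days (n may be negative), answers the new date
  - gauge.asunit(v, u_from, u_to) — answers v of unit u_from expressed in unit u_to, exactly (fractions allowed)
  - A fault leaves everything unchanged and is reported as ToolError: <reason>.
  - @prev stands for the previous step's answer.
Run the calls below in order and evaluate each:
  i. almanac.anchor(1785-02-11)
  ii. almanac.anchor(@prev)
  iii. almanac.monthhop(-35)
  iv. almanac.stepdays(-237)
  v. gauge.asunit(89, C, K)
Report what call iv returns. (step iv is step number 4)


! almanac.anchor(1785-02-11) ~> 1785-02-11
! almanac.anchor(@prev) ~> 1785-02-11
! almanac.monthhop(-35) ~> 1782-03-11
! almanac.stepdays(-237) ~> 1781-07-17
! gauge.asunit(89, C, K) ~> 7243/20

Answer: 1781-07-17


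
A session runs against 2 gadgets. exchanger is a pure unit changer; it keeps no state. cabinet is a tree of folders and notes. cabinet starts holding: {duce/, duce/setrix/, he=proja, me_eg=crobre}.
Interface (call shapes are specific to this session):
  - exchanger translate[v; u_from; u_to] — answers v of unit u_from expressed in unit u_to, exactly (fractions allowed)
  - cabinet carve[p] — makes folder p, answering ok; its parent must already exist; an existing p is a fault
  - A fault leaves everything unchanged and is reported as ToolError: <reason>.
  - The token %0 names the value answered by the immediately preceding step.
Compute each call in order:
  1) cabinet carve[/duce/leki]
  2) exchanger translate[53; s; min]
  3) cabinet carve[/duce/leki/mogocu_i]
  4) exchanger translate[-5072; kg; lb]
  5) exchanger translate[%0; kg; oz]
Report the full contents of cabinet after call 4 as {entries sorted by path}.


Answer: {duce/, duce/leki/, duce/leki/mogocu_i/, duce/setrix/, he=proja, me_eg=crobre}

Derivation:
>> cabinet carve(p=/duce/leki)
<< ok
>> exchanger translate(v=53, u_from=s, u_to=min)
<< 53/60
>> cabinet carve(p=/duce/leki/mogocu_i)
<< ok
>> exchanger translate(v=-5072, u_from=kg, u_to=lb)
<< -507200000000/45359237
>> exchanger translate(v=%0, u_from=kg, u_to=oz)
<< -811520000000000000000/2057460381222169


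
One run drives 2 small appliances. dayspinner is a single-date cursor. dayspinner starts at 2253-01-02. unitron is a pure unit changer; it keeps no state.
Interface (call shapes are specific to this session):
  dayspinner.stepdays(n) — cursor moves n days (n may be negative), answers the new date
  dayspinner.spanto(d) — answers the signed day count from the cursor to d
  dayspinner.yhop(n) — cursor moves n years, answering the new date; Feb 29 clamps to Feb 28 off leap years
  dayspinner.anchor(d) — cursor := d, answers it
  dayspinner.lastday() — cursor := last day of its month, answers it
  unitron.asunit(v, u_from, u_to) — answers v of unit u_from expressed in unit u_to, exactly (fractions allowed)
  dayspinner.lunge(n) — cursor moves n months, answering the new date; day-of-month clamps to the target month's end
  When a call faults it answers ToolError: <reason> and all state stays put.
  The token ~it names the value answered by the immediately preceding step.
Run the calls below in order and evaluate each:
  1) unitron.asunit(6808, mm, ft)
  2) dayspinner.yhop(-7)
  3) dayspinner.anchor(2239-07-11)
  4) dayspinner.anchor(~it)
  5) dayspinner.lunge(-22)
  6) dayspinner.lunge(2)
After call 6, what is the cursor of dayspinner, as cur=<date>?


! unitron.asunit(v: 6808, u_from: mm, u_to: ft) ~> 8510/381
! dayspinner.yhop(n: -7) ~> 2246-01-02
! dayspinner.anchor(d: 2239-07-11) ~> 2239-07-11
! dayspinner.anchor(d: ~it) ~> 2239-07-11
! dayspinner.lunge(n: -22) ~> 2237-09-11
! dayspinner.lunge(n: 2) ~> 2237-11-11

Answer: cur=2237-11-11


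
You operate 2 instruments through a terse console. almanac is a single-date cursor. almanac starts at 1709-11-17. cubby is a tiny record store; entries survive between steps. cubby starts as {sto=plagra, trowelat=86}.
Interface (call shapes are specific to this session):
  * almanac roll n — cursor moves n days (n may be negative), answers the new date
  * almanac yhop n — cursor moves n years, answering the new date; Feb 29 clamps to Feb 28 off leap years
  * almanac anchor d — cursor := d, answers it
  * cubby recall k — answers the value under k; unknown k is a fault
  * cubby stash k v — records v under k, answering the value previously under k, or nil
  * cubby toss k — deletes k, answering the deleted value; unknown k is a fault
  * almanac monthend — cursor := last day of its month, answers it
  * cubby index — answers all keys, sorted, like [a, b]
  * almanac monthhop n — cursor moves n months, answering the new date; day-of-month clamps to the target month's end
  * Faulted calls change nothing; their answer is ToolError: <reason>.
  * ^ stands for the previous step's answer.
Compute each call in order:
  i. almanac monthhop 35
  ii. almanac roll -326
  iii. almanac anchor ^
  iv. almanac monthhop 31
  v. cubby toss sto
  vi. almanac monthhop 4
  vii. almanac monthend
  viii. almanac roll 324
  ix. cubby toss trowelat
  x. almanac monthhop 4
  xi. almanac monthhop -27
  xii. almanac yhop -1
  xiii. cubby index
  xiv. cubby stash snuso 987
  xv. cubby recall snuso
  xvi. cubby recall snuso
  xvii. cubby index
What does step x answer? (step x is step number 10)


CALL almanac monthhop[35]
RET  1712-10-17
CALL almanac roll[-326]
RET  1711-11-26
CALL almanac anchor[^]
RET  1711-11-26
CALL almanac monthhop[31]
RET  1714-06-26
CALL cubby toss[sto]
RET  plagra
CALL almanac monthhop[4]
RET  1714-10-26
CALL almanac monthend[]
RET  1714-10-31
CALL almanac roll[324]
RET  1715-09-20
CALL cubby toss[trowelat]
RET  86
CALL almanac monthhop[4]
RET  1716-01-20
CALL almanac monthhop[-27]
RET  1713-10-20
CALL almanac yhop[-1]
RET  1712-10-20
CALL cubby index[]
RET  []
CALL cubby stash[snuso; 987]
RET  nil
CALL cubby recall[snuso]
RET  987
CALL cubby recall[snuso]
RET  987
CALL cubby index[]
RET  [snuso]

Answer: 1716-01-20


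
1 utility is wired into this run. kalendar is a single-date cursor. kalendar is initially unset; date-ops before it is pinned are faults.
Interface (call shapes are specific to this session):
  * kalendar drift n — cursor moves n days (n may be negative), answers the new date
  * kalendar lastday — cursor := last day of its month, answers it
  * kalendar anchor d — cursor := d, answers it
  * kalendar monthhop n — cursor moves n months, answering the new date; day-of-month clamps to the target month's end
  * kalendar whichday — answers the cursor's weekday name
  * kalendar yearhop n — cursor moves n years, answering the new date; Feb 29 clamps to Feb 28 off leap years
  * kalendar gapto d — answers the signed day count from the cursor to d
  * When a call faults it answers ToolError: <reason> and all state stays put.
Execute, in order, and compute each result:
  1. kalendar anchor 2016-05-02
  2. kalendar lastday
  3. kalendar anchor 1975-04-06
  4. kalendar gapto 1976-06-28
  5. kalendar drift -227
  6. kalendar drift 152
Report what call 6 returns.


# kalendar anchor(d: 2016-05-02) == 2016-05-02
# kalendar lastday() == 2016-05-31
# kalendar anchor(d: 1975-04-06) == 1975-04-06
# kalendar gapto(d: 1976-06-28) == 449
# kalendar drift(n: -227) == 1974-08-22
# kalendar drift(n: 152) == 1975-01-21

Answer: 1975-01-21


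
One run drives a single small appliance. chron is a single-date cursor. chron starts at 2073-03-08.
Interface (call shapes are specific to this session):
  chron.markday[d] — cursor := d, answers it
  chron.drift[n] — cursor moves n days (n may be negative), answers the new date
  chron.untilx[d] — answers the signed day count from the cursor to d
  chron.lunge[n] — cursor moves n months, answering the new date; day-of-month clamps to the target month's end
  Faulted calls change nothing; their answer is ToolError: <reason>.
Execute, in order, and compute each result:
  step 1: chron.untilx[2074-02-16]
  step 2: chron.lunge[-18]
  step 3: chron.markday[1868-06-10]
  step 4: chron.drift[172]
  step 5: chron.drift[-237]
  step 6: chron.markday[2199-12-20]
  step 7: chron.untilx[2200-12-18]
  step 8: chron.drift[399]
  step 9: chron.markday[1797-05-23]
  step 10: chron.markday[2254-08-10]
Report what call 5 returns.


Answer: 1868-04-06

Derivation:
> chron.untilx 2074-02-16
= 345
> chron.lunge -18
= 2071-09-08
> chron.markday 1868-06-10
= 1868-06-10
> chron.drift 172
= 1868-11-29
> chron.drift -237
= 1868-04-06
> chron.markday 2199-12-20
= 2199-12-20
> chron.untilx 2200-12-18
= 363
> chron.drift 399
= 2201-01-23
> chron.markday 1797-05-23
= 1797-05-23
> chron.markday 2254-08-10
= 2254-08-10


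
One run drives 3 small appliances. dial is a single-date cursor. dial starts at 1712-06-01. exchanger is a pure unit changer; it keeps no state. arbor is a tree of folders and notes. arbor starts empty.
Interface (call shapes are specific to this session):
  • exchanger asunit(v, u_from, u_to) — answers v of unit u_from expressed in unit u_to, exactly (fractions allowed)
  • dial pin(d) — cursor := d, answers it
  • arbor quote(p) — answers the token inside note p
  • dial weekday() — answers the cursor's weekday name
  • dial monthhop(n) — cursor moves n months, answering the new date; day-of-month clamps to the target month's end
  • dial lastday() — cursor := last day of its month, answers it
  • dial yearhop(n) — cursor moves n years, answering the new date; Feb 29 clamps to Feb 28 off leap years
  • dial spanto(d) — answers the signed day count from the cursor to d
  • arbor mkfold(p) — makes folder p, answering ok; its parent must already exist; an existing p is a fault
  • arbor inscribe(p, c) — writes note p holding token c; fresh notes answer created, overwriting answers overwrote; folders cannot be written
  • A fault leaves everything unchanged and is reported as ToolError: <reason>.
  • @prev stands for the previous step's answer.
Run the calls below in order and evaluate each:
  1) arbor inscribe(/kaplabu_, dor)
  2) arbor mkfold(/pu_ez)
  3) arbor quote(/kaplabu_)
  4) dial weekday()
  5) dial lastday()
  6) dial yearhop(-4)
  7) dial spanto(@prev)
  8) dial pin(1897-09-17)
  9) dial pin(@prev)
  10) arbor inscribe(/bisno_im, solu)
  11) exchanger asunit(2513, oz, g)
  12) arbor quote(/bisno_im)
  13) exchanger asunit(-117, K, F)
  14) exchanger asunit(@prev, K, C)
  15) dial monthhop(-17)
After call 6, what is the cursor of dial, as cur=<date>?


Do: arbor inscribe[p=/kaplabu_; c=dor]
See: created
Do: arbor mkfold[p=/pu_ez]
See: ok
Do: arbor quote[p=/kaplabu_]
See: dor
Do: dial weekday[]
See: Wednesday
Do: dial lastday[]
See: 1712-06-30
Do: dial yearhop[n=-4]
See: 1708-06-30
Do: dial spanto[d=@prev]
See: 0
Do: dial pin[d=1897-09-17]
See: 1897-09-17
Do: dial pin[d=@prev]
See: 1897-09-17
Do: arbor inscribe[p=/bisno_im; c=solu]
See: created
Do: exchanger asunit[v=2513; u_from=oz; u_to=g]
See: 113987762581/1600000
Do: arbor quote[p=/bisno_im]
See: solu
Do: exchanger asunit[v=-117; u_from=K; u_to=F]
See: -67027/100
Do: exchanger asunit[v=@prev; u_from=K; u_to=C]
See: -47171/50
Do: dial monthhop[n=-17]
See: 1896-04-17

Answer: cur=1708-06-30


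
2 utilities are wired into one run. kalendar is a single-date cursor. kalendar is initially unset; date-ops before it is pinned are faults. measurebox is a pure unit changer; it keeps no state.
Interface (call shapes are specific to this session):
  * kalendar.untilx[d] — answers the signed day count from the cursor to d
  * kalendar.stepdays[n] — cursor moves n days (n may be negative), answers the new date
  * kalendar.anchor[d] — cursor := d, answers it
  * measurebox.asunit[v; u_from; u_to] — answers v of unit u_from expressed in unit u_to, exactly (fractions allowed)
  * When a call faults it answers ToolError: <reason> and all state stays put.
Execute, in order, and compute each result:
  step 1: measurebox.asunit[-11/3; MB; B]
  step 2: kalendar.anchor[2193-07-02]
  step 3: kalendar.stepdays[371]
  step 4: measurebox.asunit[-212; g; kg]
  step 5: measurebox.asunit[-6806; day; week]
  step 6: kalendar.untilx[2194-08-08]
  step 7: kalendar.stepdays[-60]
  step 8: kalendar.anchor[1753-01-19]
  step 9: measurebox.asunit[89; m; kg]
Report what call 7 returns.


==> asunit(v→-11/3, u_from→MB, u_to→B)
<== -11000000/3
==> anchor(d→2193-07-02)
<== 2193-07-02
==> stepdays(n→371)
<== 2194-07-08
==> asunit(v→-212, u_from→g, u_to→kg)
<== -53/250
==> asunit(v→-6806, u_from→day, u_to→week)
<== -6806/7
==> untilx(d→2194-08-08)
<== 31
==> stepdays(n→-60)
<== 2194-05-09
==> anchor(d→1753-01-19)
<== 1753-01-19
==> asunit(v→89, u_from→m, u_to→kg)
<== ToolError: incompatible units

Answer: 2194-05-09


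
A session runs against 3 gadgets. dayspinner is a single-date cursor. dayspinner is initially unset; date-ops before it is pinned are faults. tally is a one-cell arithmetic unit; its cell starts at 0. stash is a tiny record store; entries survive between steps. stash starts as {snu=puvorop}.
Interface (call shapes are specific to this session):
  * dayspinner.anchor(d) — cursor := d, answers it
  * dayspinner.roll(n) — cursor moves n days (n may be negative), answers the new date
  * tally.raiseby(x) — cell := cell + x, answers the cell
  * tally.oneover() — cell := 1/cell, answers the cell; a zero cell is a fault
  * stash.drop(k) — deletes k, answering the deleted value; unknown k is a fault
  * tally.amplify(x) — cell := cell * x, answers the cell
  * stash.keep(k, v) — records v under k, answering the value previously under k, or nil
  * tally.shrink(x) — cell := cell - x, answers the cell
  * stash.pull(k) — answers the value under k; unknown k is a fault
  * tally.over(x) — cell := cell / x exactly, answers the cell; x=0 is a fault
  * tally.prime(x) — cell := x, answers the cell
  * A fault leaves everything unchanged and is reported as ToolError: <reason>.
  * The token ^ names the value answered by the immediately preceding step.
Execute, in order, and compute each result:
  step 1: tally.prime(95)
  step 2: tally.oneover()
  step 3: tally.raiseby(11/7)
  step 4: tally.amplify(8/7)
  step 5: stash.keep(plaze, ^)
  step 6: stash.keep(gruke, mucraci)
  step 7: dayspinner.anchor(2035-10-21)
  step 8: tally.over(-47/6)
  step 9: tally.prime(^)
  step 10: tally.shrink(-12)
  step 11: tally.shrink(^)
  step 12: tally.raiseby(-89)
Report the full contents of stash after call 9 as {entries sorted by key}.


CALL tally.prime[x='95']
RET  95
CALL tally.oneover[]
RET  1/95
CALL tally.raiseby[x='11/7']
RET  1052/665
CALL tally.amplify[x='8/7']
RET  8416/4655
CALL stash.keep[k='plaze'; v='^']
RET  nil
CALL stash.keep[k='gruke'; v='mucraci']
RET  nil
CALL dayspinner.anchor[d='2035-10-21']
RET  2035-10-21
CALL tally.over[x='-47/6']
RET  -50496/218785
CALL tally.prime[x='^']
RET  -50496/218785
CALL tally.shrink[x='-12']
RET  2574924/218785
CALL tally.shrink[x='^']
RET  0
CALL tally.raiseby[x='-89']
RET  -89

Answer: {gruke=mucraci, plaze=8416/4655, snu=puvorop}


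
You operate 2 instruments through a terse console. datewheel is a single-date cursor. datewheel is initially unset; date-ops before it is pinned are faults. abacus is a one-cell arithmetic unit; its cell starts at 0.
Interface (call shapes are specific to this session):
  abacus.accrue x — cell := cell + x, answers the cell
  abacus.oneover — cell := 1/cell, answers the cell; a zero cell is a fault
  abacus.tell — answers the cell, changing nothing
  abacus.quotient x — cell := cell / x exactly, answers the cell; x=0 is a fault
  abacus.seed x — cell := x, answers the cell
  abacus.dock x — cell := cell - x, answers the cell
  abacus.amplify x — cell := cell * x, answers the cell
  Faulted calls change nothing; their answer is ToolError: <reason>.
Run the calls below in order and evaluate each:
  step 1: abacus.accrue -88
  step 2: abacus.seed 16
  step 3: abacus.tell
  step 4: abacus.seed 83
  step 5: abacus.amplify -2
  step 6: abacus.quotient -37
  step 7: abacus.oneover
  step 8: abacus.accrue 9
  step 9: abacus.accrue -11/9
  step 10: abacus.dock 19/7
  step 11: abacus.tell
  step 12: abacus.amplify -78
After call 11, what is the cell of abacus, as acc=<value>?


Step: accrue[x→-88]
Result: -88
Step: seed[x→16]
Result: 16
Step: tell[]
Result: 16
Step: seed[x→83]
Result: 83
Step: amplify[x→-2]
Result: -166
Step: quotient[x→-37]
Result: 166/37
Step: oneover[]
Result: 37/166
Step: accrue[x→9]
Result: 1531/166
Step: accrue[x→-11/9]
Result: 11953/1494
Step: dock[x→19/7]
Result: 55285/10458
Step: tell[]
Result: 55285/10458
Step: amplify[x→-78]
Result: -718705/1743

Answer: acc=55285/10458


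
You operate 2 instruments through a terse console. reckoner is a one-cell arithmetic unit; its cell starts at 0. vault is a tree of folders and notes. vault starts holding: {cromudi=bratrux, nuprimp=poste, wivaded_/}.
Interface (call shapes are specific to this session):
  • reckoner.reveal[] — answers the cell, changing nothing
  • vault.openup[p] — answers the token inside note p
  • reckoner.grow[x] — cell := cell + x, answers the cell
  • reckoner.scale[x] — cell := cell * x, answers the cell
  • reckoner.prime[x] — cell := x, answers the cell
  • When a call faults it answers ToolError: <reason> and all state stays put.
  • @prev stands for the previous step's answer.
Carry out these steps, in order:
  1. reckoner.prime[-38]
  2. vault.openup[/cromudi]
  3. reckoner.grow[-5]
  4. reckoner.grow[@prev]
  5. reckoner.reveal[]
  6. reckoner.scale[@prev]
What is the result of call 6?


$ prime x→-38
= -38
$ openup p→/cromudi
= bratrux
$ grow x→-5
= -43
$ grow x→@prev
= -86
$ reveal
= -86
$ scale x→@prev
= 7396

Answer: 7396


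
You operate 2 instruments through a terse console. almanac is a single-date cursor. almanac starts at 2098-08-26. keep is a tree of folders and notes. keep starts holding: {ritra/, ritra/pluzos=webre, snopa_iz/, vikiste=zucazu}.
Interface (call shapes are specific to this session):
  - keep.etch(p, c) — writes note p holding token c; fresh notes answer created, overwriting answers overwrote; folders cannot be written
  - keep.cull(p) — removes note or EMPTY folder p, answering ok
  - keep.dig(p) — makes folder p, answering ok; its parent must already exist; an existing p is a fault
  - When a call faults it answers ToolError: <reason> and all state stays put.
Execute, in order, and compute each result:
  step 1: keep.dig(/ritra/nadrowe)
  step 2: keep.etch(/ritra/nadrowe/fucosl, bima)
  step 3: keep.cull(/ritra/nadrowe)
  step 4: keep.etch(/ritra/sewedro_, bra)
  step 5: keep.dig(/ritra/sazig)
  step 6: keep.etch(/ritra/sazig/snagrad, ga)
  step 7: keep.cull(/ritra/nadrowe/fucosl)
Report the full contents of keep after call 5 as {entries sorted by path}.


> keep.dig p: /ritra/nadrowe
:: ok
> keep.etch p: /ritra/nadrowe/fucosl c: bima
:: created
> keep.cull p: /ritra/nadrowe
:: ToolError: not empty
> keep.etch p: /ritra/sewedro_ c: bra
:: created
> keep.dig p: /ritra/sazig
:: ok
> keep.etch p: /ritra/sazig/snagrad c: ga
:: created
> keep.cull p: /ritra/nadrowe/fucosl
:: ok

Answer: {ritra/, ritra/nadrowe/, ritra/nadrowe/fucosl=bima, ritra/pluzos=webre, ritra/sazig/, ritra/sewedro_=bra, snopa_iz/, vikiste=zucazu}


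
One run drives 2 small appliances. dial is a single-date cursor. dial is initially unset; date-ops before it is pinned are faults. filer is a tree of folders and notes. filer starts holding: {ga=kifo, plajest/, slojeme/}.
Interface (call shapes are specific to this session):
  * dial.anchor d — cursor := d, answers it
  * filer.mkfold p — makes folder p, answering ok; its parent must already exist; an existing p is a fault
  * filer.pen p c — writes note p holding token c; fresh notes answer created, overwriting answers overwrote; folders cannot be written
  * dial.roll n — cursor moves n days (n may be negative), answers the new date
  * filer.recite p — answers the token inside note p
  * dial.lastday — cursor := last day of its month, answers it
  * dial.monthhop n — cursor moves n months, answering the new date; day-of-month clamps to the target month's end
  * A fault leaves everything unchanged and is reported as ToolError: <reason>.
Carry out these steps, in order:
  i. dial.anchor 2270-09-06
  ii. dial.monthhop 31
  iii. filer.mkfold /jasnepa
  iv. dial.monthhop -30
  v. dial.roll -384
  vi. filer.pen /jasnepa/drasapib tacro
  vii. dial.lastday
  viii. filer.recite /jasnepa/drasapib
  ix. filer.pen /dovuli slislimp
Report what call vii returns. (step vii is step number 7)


>>> dial.anchor 2270-09-06
:: 2270-09-06
>>> dial.monthhop 31
:: 2273-04-06
>>> filer.mkfold /jasnepa
:: ok
>>> dial.monthhop -30
:: 2270-10-06
>>> dial.roll -384
:: 2269-09-17
>>> filer.pen /jasnepa/drasapib tacro
:: created
>>> dial.lastday
:: 2269-09-30
>>> filer.recite /jasnepa/drasapib
:: tacro
>>> filer.pen /dovuli slislimp
:: created

Answer: 2269-09-30


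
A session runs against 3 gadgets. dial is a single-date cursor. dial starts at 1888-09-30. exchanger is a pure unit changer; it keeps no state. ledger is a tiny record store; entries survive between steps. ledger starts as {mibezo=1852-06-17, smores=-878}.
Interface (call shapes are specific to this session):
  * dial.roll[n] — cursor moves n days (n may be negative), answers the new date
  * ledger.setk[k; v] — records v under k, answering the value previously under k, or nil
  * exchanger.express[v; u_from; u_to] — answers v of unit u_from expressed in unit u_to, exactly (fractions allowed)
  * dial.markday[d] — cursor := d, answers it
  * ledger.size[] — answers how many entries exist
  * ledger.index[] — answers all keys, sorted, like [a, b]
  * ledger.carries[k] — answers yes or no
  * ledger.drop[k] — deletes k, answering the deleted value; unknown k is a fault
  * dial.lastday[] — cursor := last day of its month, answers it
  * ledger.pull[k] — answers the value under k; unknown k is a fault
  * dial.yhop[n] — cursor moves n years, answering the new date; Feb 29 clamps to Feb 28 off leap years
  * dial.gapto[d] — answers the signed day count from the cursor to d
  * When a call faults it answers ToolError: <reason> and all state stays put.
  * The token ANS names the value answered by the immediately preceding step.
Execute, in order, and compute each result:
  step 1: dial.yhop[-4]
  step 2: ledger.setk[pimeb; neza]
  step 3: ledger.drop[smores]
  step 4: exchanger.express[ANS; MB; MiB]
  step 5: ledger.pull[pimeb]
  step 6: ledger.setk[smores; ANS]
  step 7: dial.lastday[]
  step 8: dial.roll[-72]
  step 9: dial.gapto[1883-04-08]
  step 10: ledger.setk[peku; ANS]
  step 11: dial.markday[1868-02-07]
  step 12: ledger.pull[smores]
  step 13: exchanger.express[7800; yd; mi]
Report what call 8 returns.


;; dial.yhop(n→-4) == 1884-09-30
;; ledger.setk(k→pimeb, v→neza) == nil
;; ledger.drop(k→smores) == -878
;; exchanger.express(v→ANS, u_from→MB, u_to→MiB) == -6859375/8192
;; ledger.pull(k→pimeb) == neza
;; ledger.setk(k→smores, v→ANS) == nil
;; dial.lastday() == 1884-09-30
;; dial.roll(n→-72) == 1884-07-20
;; dial.gapto(d→1883-04-08) == -469
;; ledger.setk(k→peku, v→ANS) == nil
;; dial.markday(d→1868-02-07) == 1868-02-07
;; ledger.pull(k→smores) == neza
;; exchanger.express(v→7800, u_from→yd, u_to→mi) == 195/44

Answer: 1884-07-20


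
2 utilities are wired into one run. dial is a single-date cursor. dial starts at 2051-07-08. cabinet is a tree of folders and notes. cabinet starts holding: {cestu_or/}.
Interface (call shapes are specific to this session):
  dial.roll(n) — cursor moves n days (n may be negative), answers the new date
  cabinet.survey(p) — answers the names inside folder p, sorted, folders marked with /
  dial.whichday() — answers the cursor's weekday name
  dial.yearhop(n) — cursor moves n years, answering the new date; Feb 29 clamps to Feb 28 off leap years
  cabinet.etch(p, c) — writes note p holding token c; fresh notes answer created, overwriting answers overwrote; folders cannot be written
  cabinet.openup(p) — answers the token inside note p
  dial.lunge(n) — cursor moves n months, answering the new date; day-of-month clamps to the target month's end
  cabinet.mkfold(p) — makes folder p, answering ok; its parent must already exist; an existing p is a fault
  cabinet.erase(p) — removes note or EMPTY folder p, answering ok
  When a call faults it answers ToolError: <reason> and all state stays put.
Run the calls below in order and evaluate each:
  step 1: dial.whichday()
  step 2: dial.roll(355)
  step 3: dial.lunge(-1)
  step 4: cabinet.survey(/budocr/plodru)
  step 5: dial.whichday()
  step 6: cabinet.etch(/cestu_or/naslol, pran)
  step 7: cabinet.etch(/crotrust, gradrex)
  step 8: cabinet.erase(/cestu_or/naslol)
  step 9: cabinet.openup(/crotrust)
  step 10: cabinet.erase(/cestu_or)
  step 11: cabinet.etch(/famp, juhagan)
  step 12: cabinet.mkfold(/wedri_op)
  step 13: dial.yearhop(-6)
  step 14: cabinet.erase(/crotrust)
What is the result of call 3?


→ dial.whichday()
← Saturday
→ dial.roll(n='355')
← 2052-06-27
→ dial.lunge(n='-1')
← 2052-05-27
→ cabinet.survey(p='/budocr/plodru')
← ToolError: not found
→ dial.whichday()
← Monday
→ cabinet.etch(p='/cestu_or/naslol', c='pran')
← created
→ cabinet.etch(p='/crotrust', c='gradrex')
← created
→ cabinet.erase(p='/cestu_or/naslol')
← ok
→ cabinet.openup(p='/crotrust')
← gradrex
→ cabinet.erase(p='/cestu_or')
← ok
→ cabinet.etch(p='/famp', c='juhagan')
← created
→ cabinet.mkfold(p='/wedri_op')
← ok
→ dial.yearhop(n='-6')
← 2046-05-27
→ cabinet.erase(p='/crotrust')
← ok

Answer: 2052-05-27


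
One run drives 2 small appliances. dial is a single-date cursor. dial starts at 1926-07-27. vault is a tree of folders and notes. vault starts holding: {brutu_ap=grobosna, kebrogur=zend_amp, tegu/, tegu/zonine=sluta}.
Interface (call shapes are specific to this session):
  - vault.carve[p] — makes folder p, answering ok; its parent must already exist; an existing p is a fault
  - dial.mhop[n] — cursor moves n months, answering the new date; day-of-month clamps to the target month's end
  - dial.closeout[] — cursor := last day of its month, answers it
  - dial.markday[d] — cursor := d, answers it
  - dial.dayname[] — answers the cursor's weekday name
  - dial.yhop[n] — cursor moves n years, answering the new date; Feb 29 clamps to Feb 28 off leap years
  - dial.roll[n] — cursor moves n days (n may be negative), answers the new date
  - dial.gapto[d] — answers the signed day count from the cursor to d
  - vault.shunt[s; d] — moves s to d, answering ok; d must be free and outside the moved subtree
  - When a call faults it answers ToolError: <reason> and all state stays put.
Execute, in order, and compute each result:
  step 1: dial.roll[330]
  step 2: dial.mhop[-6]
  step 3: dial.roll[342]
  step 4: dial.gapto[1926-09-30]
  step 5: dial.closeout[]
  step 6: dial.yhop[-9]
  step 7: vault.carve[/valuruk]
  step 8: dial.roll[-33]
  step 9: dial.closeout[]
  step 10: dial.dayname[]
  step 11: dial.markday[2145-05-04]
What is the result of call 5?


>> dial.roll(n=330)
<< 1927-06-22
>> dial.mhop(n=-6)
<< 1926-12-22
>> dial.roll(n=342)
<< 1927-11-29
>> dial.gapto(d=1926-09-30)
<< -425
>> dial.closeout()
<< 1927-11-30
>> dial.yhop(n=-9)
<< 1918-11-30
>> vault.carve(p=/valuruk)
<< ok
>> dial.roll(n=-33)
<< 1918-10-28
>> dial.closeout()
<< 1918-10-31
>> dial.dayname()
<< Thursday
>> dial.markday(d=2145-05-04)
<< 2145-05-04

Answer: 1927-11-30


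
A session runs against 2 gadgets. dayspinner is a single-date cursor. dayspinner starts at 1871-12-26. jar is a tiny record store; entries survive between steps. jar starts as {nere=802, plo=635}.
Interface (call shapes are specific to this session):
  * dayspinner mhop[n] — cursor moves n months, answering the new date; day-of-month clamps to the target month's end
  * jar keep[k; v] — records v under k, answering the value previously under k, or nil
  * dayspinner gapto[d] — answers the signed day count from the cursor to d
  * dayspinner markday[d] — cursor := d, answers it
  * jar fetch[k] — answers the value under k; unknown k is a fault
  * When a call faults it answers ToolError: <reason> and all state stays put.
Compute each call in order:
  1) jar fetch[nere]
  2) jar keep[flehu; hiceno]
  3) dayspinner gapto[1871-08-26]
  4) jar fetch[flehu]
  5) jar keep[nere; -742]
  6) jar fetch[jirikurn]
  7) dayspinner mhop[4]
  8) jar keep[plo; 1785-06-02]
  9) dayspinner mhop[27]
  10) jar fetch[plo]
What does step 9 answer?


I use jar fetch on k='nere', — result: 802.
Using jar keep on k='flehu', v='hiceno': nil.
Calling dayspinner gapto on d='1871-08-26', which returns -122.
Then jar fetch on k='flehu', yielding hiceno.
Using jar keep on k='nere', v='-742', and observe 802.
Using jar fetch on k='jirikurn': ToolError: no such key jirikurn.
I call dayspinner mhop on n='4', and observe 1872-04-26.
Invoking jar keep on k='plo', v='1785-06-02', — result: 635.
Invoking dayspinner mhop on n='27', — result: 1874-07-26.
Using jar fetch on k='plo', and observe 1785-06-02.

Answer: 1874-07-26


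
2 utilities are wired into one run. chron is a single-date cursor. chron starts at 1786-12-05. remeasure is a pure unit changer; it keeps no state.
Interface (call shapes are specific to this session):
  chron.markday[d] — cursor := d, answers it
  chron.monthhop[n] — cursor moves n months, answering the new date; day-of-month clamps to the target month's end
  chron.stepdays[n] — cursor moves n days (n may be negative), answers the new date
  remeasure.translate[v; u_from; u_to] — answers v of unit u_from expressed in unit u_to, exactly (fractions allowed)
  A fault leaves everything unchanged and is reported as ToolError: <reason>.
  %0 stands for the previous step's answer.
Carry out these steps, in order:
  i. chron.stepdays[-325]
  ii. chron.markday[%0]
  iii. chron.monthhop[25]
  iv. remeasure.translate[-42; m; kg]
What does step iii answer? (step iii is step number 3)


·→ stepdays(n='-325')
·← 1786-01-14
·→ markday(d='%0')
·← 1786-01-14
·→ monthhop(n='25')
·← 1788-02-14
·→ translate(v='-42', u_from='m', u_to='kg')
·← ToolError: incompatible units

Answer: 1788-02-14


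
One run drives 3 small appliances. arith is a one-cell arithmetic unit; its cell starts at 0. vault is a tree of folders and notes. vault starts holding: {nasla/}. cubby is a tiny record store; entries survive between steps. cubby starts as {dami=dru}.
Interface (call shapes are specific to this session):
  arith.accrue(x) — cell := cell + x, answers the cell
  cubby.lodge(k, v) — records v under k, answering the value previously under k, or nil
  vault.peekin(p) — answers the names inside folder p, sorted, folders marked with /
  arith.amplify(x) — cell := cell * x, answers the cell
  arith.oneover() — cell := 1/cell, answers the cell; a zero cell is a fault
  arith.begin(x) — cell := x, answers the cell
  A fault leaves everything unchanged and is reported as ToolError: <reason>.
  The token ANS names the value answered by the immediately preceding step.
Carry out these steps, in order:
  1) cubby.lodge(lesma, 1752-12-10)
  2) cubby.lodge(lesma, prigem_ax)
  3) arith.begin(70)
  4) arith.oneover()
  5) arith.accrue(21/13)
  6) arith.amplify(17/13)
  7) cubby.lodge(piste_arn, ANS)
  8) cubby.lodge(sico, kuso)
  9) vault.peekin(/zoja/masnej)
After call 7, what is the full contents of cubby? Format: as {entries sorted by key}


→ cubby.lodge(k='lesma', v='1752-12-10')
← nil
→ cubby.lodge(k='lesma', v='prigem_ax')
← 1752-12-10
→ arith.begin(x='70')
← 70
→ arith.oneover()
← 1/70
→ arith.accrue(x='21/13')
← 1483/910
→ arith.amplify(x='17/13')
← 25211/11830
→ cubby.lodge(k='piste_arn', v='ANS')
← nil
→ cubby.lodge(k='sico', v='kuso')
← nil
→ vault.peekin(p='/zoja/masnej')
← ToolError: not found

Answer: {dami=dru, lesma=prigem_ax, piste_arn=25211/11830}
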